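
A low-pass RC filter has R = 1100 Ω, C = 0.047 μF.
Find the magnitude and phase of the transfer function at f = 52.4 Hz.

Step 1 — Angular frequency: ω = 2π·52.4 = 329.2 rad/s.
Step 2 — Transfer function: H(jω) = 1/(1 + jωRC).
Step 3 — Denominator: 1 + jωRC = 1 + j·329.2·1100·4.7e-08 = 1 + j0.01702.
Step 4 — H = 0.9997 - j0.01702.
Step 5 — Magnitude: |H| = 0.9999 (-0.0 dB); phase: φ = -1.0°.

|H| = 0.9999 (-0.0 dB), φ = -1.0°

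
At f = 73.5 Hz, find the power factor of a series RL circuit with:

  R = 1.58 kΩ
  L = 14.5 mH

Step 1 — Angular frequency: ω = 2π·f = 2π·73.5 = 461.8 rad/s.
Step 2 — Component impedances:
  R: Z = R = 1580 Ω
  L: Z = jωL = j·461.8·0.0145 = 0 + j6.696 Ω
Step 3 — Series combination: Z_total = R + L = 1580 + j6.696 Ω = 1580∠0.2° Ω.
Step 4 — Power factor: PF = cos(φ) = Re(Z)/|Z| = 1580/1580 = 1.
Step 5 — Type: Im(Z) = 6.696 ⇒ lagging (phase φ = 0.2°).

PF = 1 (lagging, φ = 0.2°)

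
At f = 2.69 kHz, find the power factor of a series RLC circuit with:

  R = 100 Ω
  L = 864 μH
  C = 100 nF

Step 1 — Angular frequency: ω = 2π·f = 2π·2690 = 1.69e+04 rad/s.
Step 2 — Component impedances:
  R: Z = R = 100 Ω
  L: Z = jωL = j·1.69e+04·0.000864 = 0 + j14.6 Ω
  C: Z = 1/(jωC) = -j/(ω·C) = 0 - j591.7 Ω
Step 3 — Series combination: Z_total = R + L + C = 100 - j577.1 Ω = 585.7∠-80.2° Ω.
Step 4 — Power factor: PF = cos(φ) = Re(Z)/|Z| = 100/585.7 = 0.1707.
Step 5 — Type: Im(Z) = -577.1 ⇒ leading (phase φ = -80.2°).

PF = 0.1707 (leading, φ = -80.2°)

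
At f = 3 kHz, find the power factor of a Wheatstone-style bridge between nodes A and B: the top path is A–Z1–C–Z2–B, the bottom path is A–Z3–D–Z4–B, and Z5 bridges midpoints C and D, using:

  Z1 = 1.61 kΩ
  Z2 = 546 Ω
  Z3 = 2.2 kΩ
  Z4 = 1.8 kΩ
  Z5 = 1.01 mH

Step 1 — Angular frequency: ω = 2π·f = 2π·3000 = 1.885e+04 rad/s.
Step 2 — Component impedances:
  Z1: Z = R = 1610 Ω
  Z2: Z = R = 546 Ω
  Z3: Z = R = 2200 Ω
  Z4: Z = R = 1800 Ω
  Z5: Z = jωL = j·1.885e+04·0.00101 = 0 + j19.04 Ω
Step 3 — Bridge requires nodal analysis (the Z5 bridge couples midpoints C and D, so the two paths cannot be reduced to a simple series/parallel combination). Setting node B to ground and injecting 1 A at node A, the 3-node admittance system at A, C, D solves to V_A = Z_AB = 1349 + j0.686 Ω = 1349∠0.0° Ω.
Step 4 — Power factor: PF = cos(φ) = Re(Z)/|Z| = 1349/1349 = 1.
Step 5 — Type: Im(Z) = 0.686 ⇒ lagging (phase φ = 0.0°).

PF = 1 (lagging, φ = 0.0°)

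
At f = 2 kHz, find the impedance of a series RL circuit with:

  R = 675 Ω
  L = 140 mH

Step 1 — Angular frequency: ω = 2π·f = 2π·2000 = 1.257e+04 rad/s.
Step 2 — Component impedances:
  R: Z = R = 675 Ω
  L: Z = jωL = j·1.257e+04·0.14 = 0 + j1759 Ω
Step 3 — Series combination: Z_total = R + L = 675 + j1759 Ω = 1884∠69.0° Ω.

Z = 675 + j1759 Ω = 1884∠69.0° Ω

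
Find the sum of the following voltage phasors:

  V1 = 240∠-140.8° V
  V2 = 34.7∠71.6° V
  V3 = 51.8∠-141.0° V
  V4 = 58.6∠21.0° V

Step 1 — Convert each phasor to rectangular form:
  V1 = 240·(cos(-140.8°) + j·sin(-140.8°)) = -186 - j151.7 V
  V2 = 34.7·(cos(71.6°) + j·sin(71.6°)) = 10.95 + j32.93 V
  V3 = 51.8·(cos(-141.0°) + j·sin(-141.0°)) = -40.26 - j32.6 V
  V4 = 58.6·(cos(21.0°) + j·sin(21.0°)) = 54.71 + j21 V
Step 2 — Sum components: V_total = -160.6 - j130.4 V.
Step 3 — Convert to polar: |V_total| = 206.8 V, ∠V_total = -140.9°.

V_total = 206.8∠-140.9° V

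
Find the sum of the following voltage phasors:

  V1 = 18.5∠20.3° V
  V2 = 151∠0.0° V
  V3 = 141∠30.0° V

Step 1 — Convert each phasor to rectangular form:
  V1 = 18.5·(cos(20.3°) + j·sin(20.3°)) = 17.35 + j6.418 V
  V2 = 151·(cos(0.0°) + j·sin(0.0°)) = 151 V
  V3 = 141·(cos(30.0°) + j·sin(30.0°)) = 122.1 + j70.5 V
Step 2 — Sum components: V_total = 290.5 + j76.92 V.
Step 3 — Convert to polar: |V_total| = 300.5 V, ∠V_total = 14.8°.

V_total = 300.5∠14.8° V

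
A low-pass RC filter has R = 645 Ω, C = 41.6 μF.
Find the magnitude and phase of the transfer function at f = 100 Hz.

Step 1 — Angular frequency: ω = 2π·100 = 628.3 rad/s.
Step 2 — Transfer function: H(jω) = 1/(1 + jωRC).
Step 3 — Denominator: 1 + jωRC = 1 + j·628.3·645·4.16e-05 = 1 + j16.86.
Step 4 — H = 0.003506 - j0.05911.
Step 5 — Magnitude: |H| = 0.05921 (-24.6 dB); phase: φ = -86.6°.

|H| = 0.05921 (-24.6 dB), φ = -86.6°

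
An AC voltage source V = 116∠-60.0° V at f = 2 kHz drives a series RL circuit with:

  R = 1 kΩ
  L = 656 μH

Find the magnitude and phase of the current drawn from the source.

Step 1 — Angular frequency: ω = 2π·f = 2π·2000 = 1.257e+04 rad/s.
Step 2 — Component impedances:
  R: Z = R = 1000 Ω
  L: Z = jωL = j·1.257e+04·0.000656 = 0 + j8.244 Ω
Step 3 — Series combination: Z_total = R + L = 1000 + j8.244 Ω = 1000∠0.5° Ω.
Step 4 — Source phasor: V = 116∠-60.0° V = 58 - j100.5 V.
Step 5 — Ohm's law: I = V / Z_total = (58 - j100.5) / (1000 + j8.244) = 0.05717 - j0.1009 A.
Step 6 — Convert to polar: |I| = 0.116 A, ∠I = -60.5°.

I = 0.116∠-60.5° A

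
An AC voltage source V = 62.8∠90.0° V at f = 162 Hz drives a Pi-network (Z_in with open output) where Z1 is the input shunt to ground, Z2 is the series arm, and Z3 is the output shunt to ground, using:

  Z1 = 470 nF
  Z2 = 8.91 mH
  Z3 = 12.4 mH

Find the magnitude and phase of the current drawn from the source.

Step 1 — Angular frequency: ω = 2π·f = 2π·162 = 1018 rad/s.
Step 2 — Component impedances:
  Z1: Z = 1/(jωC) = -j/(ω·C) = 0 - j2090 Ω
  Z2: Z = jωL = j·1018·0.00891 = 0 + j9.069 Ω
  Z3: Z = jωL = j·1018·0.0124 = 0 + j12.62 Ω
Step 3 — With open output, the series arm Z2 and the output shunt Z3 appear in series to ground: Z2 + Z3 = 0 + j21.69 Ω.
Step 4 — Parallel with input shunt Z1: Z_in = Z1 || (Z2 + Z3) = 0 + j21.92 Ω = 21.92∠90.0° Ω.
Step 5 — Source phasor: V = 62.8∠90.0° V = 0 + j62.8 V.
Step 6 — Ohm's law: I = V / Z_total = (0 + j62.8) / (0 + j21.92) = 2.865 A.
Step 7 — Convert to polar: |I| = 2.865 A, ∠I = -0.0°.

I = 2.865∠-0.0° A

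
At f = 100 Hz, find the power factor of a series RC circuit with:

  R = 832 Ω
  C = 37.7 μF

Step 1 — Angular frequency: ω = 2π·f = 2π·100 = 628.3 rad/s.
Step 2 — Component impedances:
  R: Z = R = 832 Ω
  C: Z = 1/(jωC) = -j/(ω·C) = 0 - j42.22 Ω
Step 3 — Series combination: Z_total = R + C = 832 - j42.22 Ω = 833.1∠-2.9° Ω.
Step 4 — Power factor: PF = cos(φ) = Re(Z)/|Z| = 832/833.1 = 0.9987.
Step 5 — Type: Im(Z) = -42.22 ⇒ leading (phase φ = -2.9°).

PF = 0.9987 (leading, φ = -2.9°)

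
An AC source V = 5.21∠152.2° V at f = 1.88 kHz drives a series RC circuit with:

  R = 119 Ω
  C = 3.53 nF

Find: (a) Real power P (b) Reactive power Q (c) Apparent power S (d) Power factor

Step 1 — Angular frequency: ω = 2π·f = 2π·1880 = 1.181e+04 rad/s.
Step 2 — Component impedances:
  R: Z = R = 119 Ω
  C: Z = 1/(jωC) = -j/(ω·C) = 0 - j2.398e+04 Ω
Step 3 — Series combination: Z_total = R + C = 119 - j2.398e+04 Ω = 2.398e+04∠-89.7° Ω.
Step 4 — Source phasor: V = 5.21∠152.2° V = -4.609 + j2.43 V.
Step 5 — Current: I = V / Z = -0.0001023 - j0.0001917 A = 0.0002172∠-118.1° A.
Step 6 — Complex power: S = V·I* = 5.616e-06 - j0.001132 VA.
Step 7 — Real power: P = Re(S) = 5.616e-06 W.
Step 8 — Reactive power: Q = Im(S) = -0.001132 VAR.
Step 9 — Apparent power: |S| = 0.001132 VA.
Step 10 — Power factor: PF = P/|S| = 0.004962 (leading).

(a) P = 5.616e-06 W  (b) Q = -0.001132 VAR  (c) S = 0.001132 VA  (d) PF = 0.004962 (leading)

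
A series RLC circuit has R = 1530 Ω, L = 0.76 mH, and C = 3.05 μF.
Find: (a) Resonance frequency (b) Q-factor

Step 1 — Resonance condition Im(Z)=0 gives ω₀ = 1/√(LC).
Step 2 — ω₀ = 1/√(0.00076·3.05e-06) = 2.077e+04 rad/s.
Step 3 — f₀ = ω₀/(2π) = 3306 Hz.
Step 4 — Series Q: Q = ω₀L/R = 2.077e+04·0.00076/1530 = 0.01032.

(a) f₀ = 3306 Hz  (b) Q = 0.01032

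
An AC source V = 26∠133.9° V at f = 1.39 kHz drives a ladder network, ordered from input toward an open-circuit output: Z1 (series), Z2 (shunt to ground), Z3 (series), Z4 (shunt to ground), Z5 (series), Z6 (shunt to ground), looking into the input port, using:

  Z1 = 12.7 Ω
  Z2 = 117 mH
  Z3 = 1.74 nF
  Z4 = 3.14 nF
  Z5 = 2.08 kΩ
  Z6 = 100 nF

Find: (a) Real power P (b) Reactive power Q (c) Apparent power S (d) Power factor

Step 1 — Angular frequency: ω = 2π·f = 2π·1390 = 8734 rad/s.
Step 2 — Component impedances:
  Z1: Z = R = 12.7 Ω
  Z2: Z = jωL = j·8734·0.117 = 0 + j1022 Ω
  Z3: Z = 1/(jωC) = -j/(ω·C) = 0 - j6.58e+04 Ω
  Z4: Z = 1/(jωC) = -j/(ω·C) = 0 - j3.646e+04 Ω
  Z5: Z = R = 2080 Ω
  Z6: Z = 1/(jωC) = -j/(ω·C) = 0 - j1145 Ω
Step 3 — Ladder network (open output): work backward from the far end, alternating series and parallel combinations. Z_in = 13.17 + j1038 Ω = 1038∠89.3° Ω.
Step 4 — Source phasor: V = 26∠133.9° V = -18.03 + j18.73 V.
Step 5 — Current: I = V / Z = 0.01783 + j0.0176 A = 0.02505∠44.6° A.
Step 6 — Complex power: S = V·I* = 0.008265 + j0.6514 VA.
Step 7 — Real power: P = Re(S) = 0.008265 W.
Step 8 — Reactive power: Q = Im(S) = 0.6514 VAR.
Step 9 — Apparent power: |S| = 0.6514 VA.
Step 10 — Power factor: PF = P/|S| = 0.01269 (lagging).

(a) P = 0.008265 W  (b) Q = 0.6514 VAR  (c) S = 0.6514 VA  (d) PF = 0.01269 (lagging)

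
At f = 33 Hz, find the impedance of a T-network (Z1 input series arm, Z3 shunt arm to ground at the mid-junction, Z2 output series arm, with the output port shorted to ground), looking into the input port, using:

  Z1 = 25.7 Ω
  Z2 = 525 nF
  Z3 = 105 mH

Step 1 — Angular frequency: ω = 2π·f = 2π·33 = 207.3 rad/s.
Step 2 — Component impedances:
  Z1: Z = R = 25.7 Ω
  Z2: Z = 1/(jωC) = -j/(ω·C) = 0 - j9186 Ω
  Z3: Z = jωL = j·207.3·0.105 = 0 + j21.77 Ω
Step 3 — With the output port shorted to ground, the output series arm Z2 runs from the junction to ground; the shunt arm Z3 also runs from the junction to ground. They appear in parallel: Z3 || Z2 = 0 + j21.82 Ω.
Step 4 — Series with input arm Z1: Z_in = Z1 + (Z3 || Z2) = 25.7 + j21.82 Ω = 33.72∠40.3° Ω.

Z = 25.7 + j21.82 Ω = 33.72∠40.3° Ω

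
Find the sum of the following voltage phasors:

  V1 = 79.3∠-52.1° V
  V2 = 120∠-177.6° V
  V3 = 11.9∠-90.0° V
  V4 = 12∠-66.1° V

Step 1 — Convert each phasor to rectangular form:
  V1 = 79.3·(cos(-52.1°) + j·sin(-52.1°)) = 48.71 - j62.57 V
  V2 = 120·(cos(-177.6°) + j·sin(-177.6°)) = -119.9 - j5.025 V
  V3 = 11.9·(cos(-90.0°) + j·sin(-90.0°)) = 0 - j11.9 V
  V4 = 12·(cos(-66.1°) + j·sin(-66.1°)) = 4.862 - j10.97 V
Step 2 — Sum components: V_total = -66.32 - j90.47 V.
Step 3 — Convert to polar: |V_total| = 112.2 V, ∠V_total = -126.2°.

V_total = 112.2∠-126.2° V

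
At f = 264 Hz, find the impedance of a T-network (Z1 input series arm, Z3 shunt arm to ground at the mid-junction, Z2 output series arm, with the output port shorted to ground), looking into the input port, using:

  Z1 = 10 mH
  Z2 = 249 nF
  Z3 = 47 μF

Step 1 — Angular frequency: ω = 2π·f = 2π·264 = 1659 rad/s.
Step 2 — Component impedances:
  Z1: Z = jωL = j·1659·0.01 = 0 + j16.59 Ω
  Z2: Z = 1/(jωC) = -j/(ω·C) = 0 - j2421 Ω
  Z3: Z = 1/(jωC) = -j/(ω·C) = 0 - j12.83 Ω
Step 3 — With the output port shorted to ground, the output series arm Z2 runs from the junction to ground; the shunt arm Z3 also runs from the junction to ground. They appear in parallel: Z3 || Z2 = 0 - j12.76 Ω.
Step 4 — Series with input arm Z1: Z_in = Z1 + (Z3 || Z2) = 0 + j3.828 Ω = 3.828∠90.0° Ω.

Z = 0 + j3.828 Ω = 3.828∠90.0° Ω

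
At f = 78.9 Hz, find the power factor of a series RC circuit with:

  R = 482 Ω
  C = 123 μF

Step 1 — Angular frequency: ω = 2π·f = 2π·78.9 = 495.7 rad/s.
Step 2 — Component impedances:
  R: Z = R = 482 Ω
  C: Z = 1/(jωC) = -j/(ω·C) = 0 - j16.4 Ω
Step 3 — Series combination: Z_total = R + C = 482 - j16.4 Ω = 482.3∠-1.9° Ω.
Step 4 — Power factor: PF = cos(φ) = Re(Z)/|Z| = 482/482.3 = 0.9994.
Step 5 — Type: Im(Z) = -16.4 ⇒ leading (phase φ = -1.9°).

PF = 0.9994 (leading, φ = -1.9°)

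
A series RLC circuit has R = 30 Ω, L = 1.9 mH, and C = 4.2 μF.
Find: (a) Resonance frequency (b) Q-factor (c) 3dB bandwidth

Step 1 — Resonance: ω₀ = 1/√(LC) = 1/√(0.0019·4.2e-06) = 1.119e+04 rad/s.
Step 2 — f₀ = ω₀/(2π) = 1782 Hz.
Step 3 — Series Q: Q = ω₀L/R = 1.119e+04·0.0019/30 = 0.709.
Step 4 — Bandwidth: Δω = ω₀/Q = 1.579e+04 rad/s; BW = Δω/(2π) = 2513 Hz.

(a) f₀ = 1782 Hz  (b) Q = 0.709  (c) BW = 2513 Hz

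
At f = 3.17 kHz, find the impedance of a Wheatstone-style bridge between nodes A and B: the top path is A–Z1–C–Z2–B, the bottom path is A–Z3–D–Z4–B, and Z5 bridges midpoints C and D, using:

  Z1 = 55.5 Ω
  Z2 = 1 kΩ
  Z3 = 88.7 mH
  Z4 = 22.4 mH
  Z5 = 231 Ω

Step 1 — Angular frequency: ω = 2π·f = 2π·3170 = 1.992e+04 rad/s.
Step 2 — Component impedances:
  Z1: Z = R = 55.5 Ω
  Z2: Z = R = 1000 Ω
  Z3: Z = jωL = j·1.992e+04·0.0887 = 0 + j1767 Ω
  Z4: Z = jωL = j·1.992e+04·0.0224 = 0 + j446.2 Ω
  Z5: Z = R = 231 Ω
Step 3 — Bridge requires nodal analysis (the Z5 bridge couples midpoints C and D, so the two paths cannot be reduced to a simple series/parallel combination). Setting node B to ground and injecting 1 A at node A, the 3-node admittance system at A, C, D solves to V_A = Z_AB = 348.6 + j287.3 Ω = 451.8∠39.5° Ω.

Z = 348.6 + j287.3 Ω = 451.8∠39.5° Ω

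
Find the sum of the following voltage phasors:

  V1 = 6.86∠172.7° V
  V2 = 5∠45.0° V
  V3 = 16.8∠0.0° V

Step 1 — Convert each phasor to rectangular form:
  V1 = 6.86·(cos(172.7°) + j·sin(172.7°)) = -6.804 + j0.8717 V
  V2 = 5·(cos(45.0°) + j·sin(45.0°)) = 3.536 + j3.536 V
  V3 = 16.8·(cos(0.0°) + j·sin(0.0°)) = 16.8 V
Step 2 — Sum components: V_total = 13.53 + j4.407 V.
Step 3 — Convert to polar: |V_total| = 14.23 V, ∠V_total = 18.0°.

V_total = 14.23∠18.0° V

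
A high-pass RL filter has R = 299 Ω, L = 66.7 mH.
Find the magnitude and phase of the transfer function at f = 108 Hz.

Step 1 — Angular frequency: ω = 2π·108 = 678.6 rad/s.
Step 2 — Transfer function: H(jω) = jωL/(R + jωL).
Step 3 — Numerator jωL = j·45.26; denominator R + jωL = 299 + j45.26.
Step 4 — H = 0.0224 + j0.148.
Step 5 — Magnitude: |H| = 0.1497 (-16.5 dB); phase: φ = 81.4°.

|H| = 0.1497 (-16.5 dB), φ = 81.4°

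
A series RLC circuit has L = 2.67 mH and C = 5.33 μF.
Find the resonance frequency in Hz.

Step 1 — Resonance condition Im(Z)=0 gives ω₀ = 1/√(LC).
Step 2 — ω₀ = 1/√(0.00267·5.33e-06) = 8383 rad/s.
Step 3 — f₀ = ω₀/(2π) = 1334 Hz.

f₀ = 1334 Hz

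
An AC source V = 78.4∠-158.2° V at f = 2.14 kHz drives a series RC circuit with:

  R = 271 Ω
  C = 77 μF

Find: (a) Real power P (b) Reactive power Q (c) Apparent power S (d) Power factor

Step 1 — Angular frequency: ω = 2π·f = 2π·2140 = 1.345e+04 rad/s.
Step 2 — Component impedances:
  R: Z = R = 271 Ω
  C: Z = 1/(jωC) = -j/(ω·C) = 0 - j0.9659 Ω
Step 3 — Series combination: Z_total = R + C = 271 - j0.9659 Ω = 271∠-0.2° Ω.
Step 4 — Source phasor: V = 78.4∠-158.2° V = -72.79 - j29.12 V.
Step 5 — Current: I = V / Z = -0.2682 - j0.1084 A = 0.2893∠-158.0° A.
Step 6 — Complex power: S = V·I* = 22.68 - j0.08084 VA.
Step 7 — Real power: P = Re(S) = 22.68 W.
Step 8 — Reactive power: Q = Im(S) = -0.08084 VAR.
Step 9 — Apparent power: |S| = 22.68 VA.
Step 10 — Power factor: PF = P/|S| = 1 (leading).

(a) P = 22.68 W  (b) Q = -0.08084 VAR  (c) S = 22.68 VA  (d) PF = 1 (leading)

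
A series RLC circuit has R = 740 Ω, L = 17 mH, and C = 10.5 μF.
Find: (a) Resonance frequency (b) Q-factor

Step 1 — Resonance condition Im(Z)=0 gives ω₀ = 1/√(LC).
Step 2 — ω₀ = 1/√(0.017·1.05e-05) = 2367 rad/s.
Step 3 — f₀ = ω₀/(2π) = 376.7 Hz.
Step 4 — Series Q: Q = ω₀L/R = 2367·0.017/740 = 0.05437.

(a) f₀ = 376.7 Hz  (b) Q = 0.05437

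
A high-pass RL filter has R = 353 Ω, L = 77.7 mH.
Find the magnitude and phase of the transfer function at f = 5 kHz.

Step 1 — Angular frequency: ω = 2π·5000 = 3.142e+04 rad/s.
Step 2 — Transfer function: H(jω) = jωL/(R + jωL).
Step 3 — Numerator jωL = j·2441; denominator R + jωL = 353 + j2441.
Step 4 — H = 0.9795 + j0.1416.
Step 5 — Magnitude: |H| = 0.9897 (-0.1 dB); phase: φ = 8.2°.

|H| = 0.9897 (-0.1 dB), φ = 8.2°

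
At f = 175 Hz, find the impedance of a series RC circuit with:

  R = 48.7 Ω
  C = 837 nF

Step 1 — Angular frequency: ω = 2π·f = 2π·175 = 1100 rad/s.
Step 2 — Component impedances:
  R: Z = R = 48.7 Ω
  C: Z = 1/(jωC) = -j/(ω·C) = 0 - j1087 Ω
Step 3 — Series combination: Z_total = R + C = 48.7 - j1087 Ω = 1088∠-87.4° Ω.

Z = 48.7 - j1087 Ω = 1088∠-87.4° Ω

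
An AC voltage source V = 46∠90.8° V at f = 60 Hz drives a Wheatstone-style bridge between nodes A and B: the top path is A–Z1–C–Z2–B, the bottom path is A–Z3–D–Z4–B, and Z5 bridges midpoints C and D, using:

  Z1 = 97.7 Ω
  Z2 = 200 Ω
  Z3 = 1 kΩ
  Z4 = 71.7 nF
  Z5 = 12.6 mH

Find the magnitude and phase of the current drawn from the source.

Step 1 — Angular frequency: ω = 2π·f = 2π·60 = 377 rad/s.
Step 2 — Component impedances:
  Z1: Z = R = 97.7 Ω
  Z2: Z = R = 200 Ω
  Z3: Z = R = 1000 Ω
  Z4: Z = 1/(jωC) = -j/(ω·C) = 0 - j3.7e+04 Ω
  Z5: Z = jωL = j·377·0.0126 = 0 + j4.75 Ω
Step 3 — Bridge requires nodal analysis (the Z5 bridge couples midpoints C and D, so the two paths cannot be reduced to a simple series/parallel combination). Setting node B to ground and injecting 1 A at node A, the 3-node admittance system at A, C, D solves to V_A = Z_AB = 289 - j1.044 Ω = 289∠-0.2° Ω.
Step 4 — Source phasor: V = 46∠90.8° V = -0.6423 + j46 V.
Step 5 — Ohm's law: I = V / Z_total = (-0.6423 + j46) / (289 - j1.044) = -0.002797 + j0.1591 A.
Step 6 — Convert to polar: |I| = 0.1592 A, ∠I = 91.0°.

I = 0.1592∠91.0° A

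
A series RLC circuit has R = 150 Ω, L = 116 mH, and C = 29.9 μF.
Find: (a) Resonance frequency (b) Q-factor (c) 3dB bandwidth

Step 1 — Resonance: ω₀ = 1/√(LC) = 1/√(0.116·2.99e-05) = 537 rad/s.
Step 2 — f₀ = ω₀/(2π) = 85.46 Hz.
Step 3 — Series Q: Q = ω₀L/R = 537·0.116/150 = 0.4152.
Step 4 — Bandwidth: Δω = ω₀/Q = 1293 rad/s; BW = Δω/(2π) = 205.8 Hz.

(a) f₀ = 85.46 Hz  (b) Q = 0.4152  (c) BW = 205.8 Hz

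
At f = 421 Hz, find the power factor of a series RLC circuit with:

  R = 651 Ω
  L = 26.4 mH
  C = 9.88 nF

Step 1 — Angular frequency: ω = 2π·f = 2π·421 = 2645 rad/s.
Step 2 — Component impedances:
  R: Z = R = 651 Ω
  L: Z = jωL = j·2645·0.0264 = 0 + j69.83 Ω
  C: Z = 1/(jωC) = -j/(ω·C) = 0 - j3.826e+04 Ω
Step 3 — Series combination: Z_total = R + L + C = 651 - j3.819e+04 Ω = 3.82e+04∠-89.0° Ω.
Step 4 — Power factor: PF = cos(φ) = Re(Z)/|Z| = 651/3.82e+04 = 0.01704.
Step 5 — Type: Im(Z) = -3.819e+04 ⇒ leading (phase φ = -89.0°).

PF = 0.01704 (leading, φ = -89.0°)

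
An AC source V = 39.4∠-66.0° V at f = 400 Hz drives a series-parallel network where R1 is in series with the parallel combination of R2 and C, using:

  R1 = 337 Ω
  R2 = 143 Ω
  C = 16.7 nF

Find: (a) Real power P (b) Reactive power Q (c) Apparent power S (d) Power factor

Step 1 — Angular frequency: ω = 2π·f = 2π·400 = 2513 rad/s.
Step 2 — Component impedances:
  R1: Z = R = 337 Ω
  R2: Z = R = 143 Ω
  C: Z = 1/(jωC) = -j/(ω·C) = 0 - j2.383e+04 Ω
Step 3 — Parallel branch: R2 || C = 1/(1/R2 + 1/C) = 143 - j0.8582 Ω.
Step 4 — Series with R1: Z_total = R1 + (R2 || C) = 480 - j0.8582 Ω = 480∠-0.1° Ω.
Step 5 — Source phasor: V = 39.4∠-66.0° V = 16.03 - j35.99 V.
Step 6 — Current: I = V / Z = 0.03352 - j0.07493 A = 0.08208∠-65.9° A.
Step 7 — Complex power: S = V·I* = 3.234 - j0.005783 VA.
Step 8 — Real power: P = Re(S) = 3.234 W.
Step 9 — Reactive power: Q = Im(S) = -0.005783 VAR.
Step 10 — Apparent power: |S| = 3.234 VA.
Step 11 — Power factor: PF = P/|S| = 1 (leading).

(a) P = 3.234 W  (b) Q = -0.005783 VAR  (c) S = 3.234 VA  (d) PF = 1 (leading)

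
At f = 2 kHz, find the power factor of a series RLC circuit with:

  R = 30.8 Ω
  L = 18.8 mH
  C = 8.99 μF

Step 1 — Angular frequency: ω = 2π·f = 2π·2000 = 1.257e+04 rad/s.
Step 2 — Component impedances:
  R: Z = R = 30.8 Ω
  L: Z = jωL = j·1.257e+04·0.0188 = 0 + j236.2 Ω
  C: Z = 1/(jωC) = -j/(ω·C) = 0 - j8.852 Ω
Step 3 — Series combination: Z_total = R + L + C = 30.8 + j227.4 Ω = 229.5∠82.3° Ω.
Step 4 — Power factor: PF = cos(φ) = Re(Z)/|Z| = 30.8/229.5 = 0.1342.
Step 5 — Type: Im(Z) = 227.4 ⇒ lagging (phase φ = 82.3°).

PF = 0.1342 (lagging, φ = 82.3°)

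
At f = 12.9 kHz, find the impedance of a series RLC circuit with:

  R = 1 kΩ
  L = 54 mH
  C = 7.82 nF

Step 1 — Angular frequency: ω = 2π·f = 2π·1.29e+04 = 8.105e+04 rad/s.
Step 2 — Component impedances:
  R: Z = R = 1000 Ω
  L: Z = jωL = j·8.105e+04·0.054 = 0 + j4377 Ω
  C: Z = 1/(jωC) = -j/(ω·C) = 0 - j1578 Ω
Step 3 — Series combination: Z_total = R + L + C = 1000 + j2799 Ω = 2972∠70.3° Ω.

Z = 1000 + j2799 Ω = 2972∠70.3° Ω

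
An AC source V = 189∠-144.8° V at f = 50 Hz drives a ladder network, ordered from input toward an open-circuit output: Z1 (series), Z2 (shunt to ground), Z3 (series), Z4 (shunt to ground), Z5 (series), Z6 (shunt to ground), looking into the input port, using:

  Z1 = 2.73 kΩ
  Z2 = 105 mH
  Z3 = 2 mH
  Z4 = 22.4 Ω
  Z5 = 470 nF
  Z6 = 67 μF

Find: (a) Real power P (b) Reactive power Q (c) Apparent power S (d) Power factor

Step 1 — Angular frequency: ω = 2π·f = 2π·50 = 314.2 rad/s.
Step 2 — Component impedances:
  Z1: Z = R = 2730 Ω
  Z2: Z = jωL = j·314.2·0.105 = 0 + j32.99 Ω
  Z3: Z = jωL = j·314.2·0.002 = 0 + j0.6283 Ω
  Z4: Z = R = 22.4 Ω
  Z5: Z = 1/(jωC) = -j/(ω·C) = 0 - j6773 Ω
  Z6: Z = 1/(jωC) = -j/(ω·C) = 0 - j47.51 Ω
Step 3 — Ladder network (open output): work backward from the far end, alternating series and parallel combinations. Z_in = 2745 + j10.55 Ω = 2745∠0.2° Ω.
Step 4 — Source phasor: V = 189∠-144.8° V = -154.4 - j108.9 V.
Step 5 — Current: I = V / Z = -0.05641 - j0.03947 A = 0.06885∠-145.0° A.
Step 6 — Complex power: S = V·I* = 13.01 + j0.05002 VA.
Step 7 — Real power: P = Re(S) = 13.01 W.
Step 8 — Reactive power: Q = Im(S) = 0.05002 VAR.
Step 9 — Apparent power: |S| = 13.01 VA.
Step 10 — Power factor: PF = P/|S| = 1 (lagging).

(a) P = 13.01 W  (b) Q = 0.05002 VAR  (c) S = 13.01 VA  (d) PF = 1 (lagging)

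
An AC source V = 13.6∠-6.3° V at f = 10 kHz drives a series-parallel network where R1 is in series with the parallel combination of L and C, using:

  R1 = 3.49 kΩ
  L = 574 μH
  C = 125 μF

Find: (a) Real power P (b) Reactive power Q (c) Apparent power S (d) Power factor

Step 1 — Angular frequency: ω = 2π·f = 2π·1e+04 = 6.283e+04 rad/s.
Step 2 — Component impedances:
  R1: Z = R = 3490 Ω
  L: Z = jωL = j·6.283e+04·0.000574 = 0 + j36.07 Ω
  C: Z = 1/(jωC) = -j/(ω·C) = 0 - j0.1273 Ω
Step 3 — Parallel branch: L || C = 1/(1/L + 1/C) = 0 - j0.1278 Ω.
Step 4 — Series with R1: Z_total = R1 + (L || C) = 3490 - j0.1278 Ω = 3490∠-0.0° Ω.
Step 5 — Source phasor: V = 13.6∠-6.3° V = 13.52 - j1.492 V.
Step 6 — Current: I = V / Z = 0.003873 - j0.0004275 A = 0.003897∠-6.3° A.
Step 7 — Complex power: S = V·I* = 0.053 - j1.94e-06 VA.
Step 8 — Real power: P = Re(S) = 0.053 W.
Step 9 — Reactive power: Q = Im(S) = -1.94e-06 VAR.
Step 10 — Apparent power: |S| = 0.053 VA.
Step 11 — Power factor: PF = P/|S| = 1 (leading).

(a) P = 0.053 W  (b) Q = -1.94e-06 VAR  (c) S = 0.053 VA  (d) PF = 1 (leading)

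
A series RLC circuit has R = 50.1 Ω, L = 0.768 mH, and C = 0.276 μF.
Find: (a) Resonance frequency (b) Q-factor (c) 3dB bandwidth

Step 1 — Resonance: ω₀ = 1/√(LC) = 1/√(0.000768·2.76e-07) = 6.869e+04 rad/s.
Step 2 — f₀ = ω₀/(2π) = 1.093e+04 Hz.
Step 3 — Series Q: Q = ω₀L/R = 6.869e+04·0.000768/50.1 = 1.053.
Step 4 — Bandwidth: Δω = ω₀/Q = 6.523e+04 rad/s; BW = Δω/(2π) = 1.038e+04 Hz.

(a) f₀ = 1.093e+04 Hz  (b) Q = 1.053  (c) BW = 1.038e+04 Hz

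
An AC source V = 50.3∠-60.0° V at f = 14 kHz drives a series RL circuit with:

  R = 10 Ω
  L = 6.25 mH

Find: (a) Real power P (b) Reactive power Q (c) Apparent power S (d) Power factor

Step 1 — Angular frequency: ω = 2π·f = 2π·1.4e+04 = 8.796e+04 rad/s.
Step 2 — Component impedances:
  R: Z = R = 10 Ω
  L: Z = jωL = j·8.796e+04·0.00625 = 0 + j549.8 Ω
Step 3 — Series combination: Z_total = R + L = 10 + j549.8 Ω = 549.9∠89.0° Ω.
Step 4 — Source phasor: V = 50.3∠-60.0° V = 25.15 - j43.56 V.
Step 5 — Current: I = V / Z = -0.07838 - j0.04717 A = 0.09148∠-149.0° A.
Step 6 — Complex power: S = V·I* = 0.08368 + j4.6 VA.
Step 7 — Real power: P = Re(S) = 0.08368 W.
Step 8 — Reactive power: Q = Im(S) = 4.6 VAR.
Step 9 — Apparent power: |S| = 4.601 VA.
Step 10 — Power factor: PF = P/|S| = 0.01819 (lagging).

(a) P = 0.08368 W  (b) Q = 4.6 VAR  (c) S = 4.601 VA  (d) PF = 0.01819 (lagging)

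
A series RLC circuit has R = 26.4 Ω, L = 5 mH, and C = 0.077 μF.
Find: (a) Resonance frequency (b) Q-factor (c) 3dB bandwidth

Step 1 — Resonance: ω₀ = 1/√(LC) = 1/√(0.005·7.7e-08) = 5.096e+04 rad/s.
Step 2 — f₀ = ω₀/(2π) = 8111 Hz.
Step 3 — Series Q: Q = ω₀L/R = 5.096e+04·0.005/26.4 = 9.652.
Step 4 — Bandwidth: Δω = ω₀/Q = 5280 rad/s; BW = Δω/(2π) = 840.3 Hz.

(a) f₀ = 8111 Hz  (b) Q = 9.652  (c) BW = 840.3 Hz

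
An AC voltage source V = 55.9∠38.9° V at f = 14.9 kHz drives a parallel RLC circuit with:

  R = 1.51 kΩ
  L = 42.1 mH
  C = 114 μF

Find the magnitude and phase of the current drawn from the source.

Step 1 — Angular frequency: ω = 2π·f = 2π·1.49e+04 = 9.362e+04 rad/s.
Step 2 — Component impedances:
  R: Z = R = 1510 Ω
  L: Z = jωL = j·9.362e+04·0.0421 = 0 + j3941 Ω
  C: Z = 1/(jωC) = -j/(ω·C) = 0 - j0.0937 Ω
Step 3 — Parallel combination: 1/Z_total = 1/R + 1/L + 1/C; Z_total = 5.814e-06 - j0.0937 Ω = 0.0937∠-90.0° Ω.
Step 4 — Source phasor: V = 55.9∠38.9° V = 43.5 + j35.1 V.
Step 5 — Ohm's law: I = V / Z_total = (43.5 + j35.1) / (5.814e-06 - j0.0937) = -374.6 + j464.3 A.
Step 6 — Convert to polar: |I| = 596.6 A, ∠I = 128.9°.

I = 596.6∠128.9° A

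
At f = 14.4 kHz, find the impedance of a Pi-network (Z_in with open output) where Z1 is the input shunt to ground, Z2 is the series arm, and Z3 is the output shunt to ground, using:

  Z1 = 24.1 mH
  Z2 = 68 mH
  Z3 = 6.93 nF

Step 1 — Angular frequency: ω = 2π·f = 2π·1.44e+04 = 9.048e+04 rad/s.
Step 2 — Component impedances:
  Z1: Z = jωL = j·9.048e+04·0.0241 = 0 + j2181 Ω
  Z2: Z = jωL = j·9.048e+04·0.068 = 0 + j6152 Ω
  Z3: Z = 1/(jωC) = -j/(ω·C) = 0 - j1595 Ω
Step 3 — With open output, the series arm Z2 and the output shunt Z3 appear in series to ground: Z2 + Z3 = 0 + j4558 Ω.
Step 4 — Parallel with input shunt Z1: Z_in = Z1 || (Z2 + Z3) = 0 + j1475 Ω = 1475∠90.0° Ω.

Z = 0 + j1475 Ω = 1475∠90.0° Ω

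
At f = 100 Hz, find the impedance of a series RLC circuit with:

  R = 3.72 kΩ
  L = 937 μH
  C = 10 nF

Step 1 — Angular frequency: ω = 2π·f = 2π·100 = 628.3 rad/s.
Step 2 — Component impedances:
  R: Z = R = 3720 Ω
  L: Z = jωL = j·628.3·0.000937 = 0 + j0.5887 Ω
  C: Z = 1/(jωC) = -j/(ω·C) = 0 - j1.592e+05 Ω
Step 3 — Series combination: Z_total = R + L + C = 3720 - j1.592e+05 Ω = 1.592e+05∠-88.7° Ω.

Z = 3720 - j1.592e+05 Ω = 1.592e+05∠-88.7° Ω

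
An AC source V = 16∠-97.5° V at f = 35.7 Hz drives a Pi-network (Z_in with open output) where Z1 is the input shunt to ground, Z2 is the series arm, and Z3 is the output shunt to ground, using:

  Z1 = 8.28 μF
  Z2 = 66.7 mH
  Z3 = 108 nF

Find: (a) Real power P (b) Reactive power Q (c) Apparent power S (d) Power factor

Step 1 — Angular frequency: ω = 2π·f = 2π·35.7 = 224.3 rad/s.
Step 2 — Component impedances:
  Z1: Z = 1/(jωC) = -j/(ω·C) = 0 - j538.4 Ω
  Z2: Z = jωL = j·224.3·0.0667 = 0 + j14.96 Ω
  Z3: Z = 1/(jωC) = -j/(ω·C) = 0 - j4.128e+04 Ω
Step 3 — With open output, the series arm Z2 and the output shunt Z3 appear in series to ground: Z2 + Z3 = 0 - j4.126e+04 Ω.
Step 4 — Parallel with input shunt Z1: Z_in = Z1 || (Z2 + Z3) = 0 - j531.5 Ω = 531.5∠-90.0° Ω.
Step 5 — Source phasor: V = 16∠-97.5° V = -2.088 - j15.86 V.
Step 6 — Current: I = V / Z = 0.02985 - j0.003929 A = 0.0301∠-7.5° A.
Step 7 — Complex power: S = V·I* = 0 - j0.4817 VA.
Step 8 — Real power: P = Re(S) = 0 W.
Step 9 — Reactive power: Q = Im(S) = -0.4817 VAR.
Step 10 — Apparent power: |S| = 0.4817 VA.
Step 11 — Power factor: PF = P/|S| = 0 (leading).

(a) P = 0 W  (b) Q = -0.4817 VAR  (c) S = 0.4817 VA  (d) PF = 0 (leading)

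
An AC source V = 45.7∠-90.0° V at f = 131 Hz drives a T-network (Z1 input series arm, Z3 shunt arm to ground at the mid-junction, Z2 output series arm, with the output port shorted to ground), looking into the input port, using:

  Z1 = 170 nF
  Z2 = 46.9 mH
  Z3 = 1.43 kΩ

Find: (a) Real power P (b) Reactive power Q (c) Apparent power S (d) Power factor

Step 1 — Angular frequency: ω = 2π·f = 2π·131 = 823.1 rad/s.
Step 2 — Component impedances:
  Z1: Z = 1/(jωC) = -j/(ω·C) = 0 - j7147 Ω
  Z2: Z = jωL = j·823.1·0.0469 = 0 + j38.6 Ω
  Z3: Z = R = 1430 Ω
Step 3 — With the output port shorted to ground, the output series arm Z2 runs from the junction to ground; the shunt arm Z3 also runs from the junction to ground. They appear in parallel: Z3 || Z2 = 1.041 + j38.58 Ω.
Step 4 — Series with input arm Z1: Z_in = Z1 + (Z3 || Z2) = 1.041 - j7108 Ω = 7108∠-90.0° Ω.
Step 5 — Source phasor: V = 45.7∠-90.0° V = 0 - j45.7 V.
Step 6 — Current: I = V / Z = 0.006429 - j9.419e-07 A = 0.006429∠-0.0° A.
Step 7 — Complex power: S = V·I* = 4.305e-05 - j0.2938 VA.
Step 8 — Real power: P = Re(S) = 4.305e-05 W.
Step 9 — Reactive power: Q = Im(S) = -0.2938 VAR.
Step 10 — Apparent power: |S| = 0.2938 VA.
Step 11 — Power factor: PF = P/|S| = 0.0001465 (leading).

(a) P = 4.305e-05 W  (b) Q = -0.2938 VAR  (c) S = 0.2938 VA  (d) PF = 0.0001465 (leading)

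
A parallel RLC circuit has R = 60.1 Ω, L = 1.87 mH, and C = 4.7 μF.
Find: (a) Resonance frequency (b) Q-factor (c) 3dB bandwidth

Step 1 — Resonance: ω₀ = 1/√(LC) = 1/√(0.00187·4.7e-06) = 1.067e+04 rad/s.
Step 2 — f₀ = ω₀/(2π) = 1698 Hz.
Step 3 — Parallel Q: Q = R/(ω₀L) = 60.1/(1.067e+04·0.00187) = 3.013.
Step 4 — Bandwidth: Δω = ω₀/Q = 3540 rad/s; BW = Δω/(2π) = 563.4 Hz.

(a) f₀ = 1698 Hz  (b) Q = 3.013  (c) BW = 563.4 Hz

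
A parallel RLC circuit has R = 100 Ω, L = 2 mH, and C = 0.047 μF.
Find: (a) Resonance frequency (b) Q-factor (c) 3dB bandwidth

Step 1 — Resonance: ω₀ = 1/√(LC) = 1/√(0.002·4.7e-08) = 1.031e+05 rad/s.
Step 2 — f₀ = ω₀/(2π) = 1.642e+04 Hz.
Step 3 — Parallel Q: Q = R/(ω₀L) = 100/(1.031e+05·0.002) = 0.4848.
Step 4 — Bandwidth: Δω = ω₀/Q = 2.128e+05 rad/s; BW = Δω/(2π) = 3.386e+04 Hz.

(a) f₀ = 1.642e+04 Hz  (b) Q = 0.4848  (c) BW = 3.386e+04 Hz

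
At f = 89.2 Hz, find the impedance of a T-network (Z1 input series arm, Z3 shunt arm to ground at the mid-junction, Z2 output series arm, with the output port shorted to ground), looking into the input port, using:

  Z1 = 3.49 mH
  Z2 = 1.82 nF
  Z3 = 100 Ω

Step 1 — Angular frequency: ω = 2π·f = 2π·89.2 = 560.5 rad/s.
Step 2 — Component impedances:
  Z1: Z = jωL = j·560.5·0.00349 = 0 + j1.956 Ω
  Z2: Z = 1/(jωC) = -j/(ω·C) = 0 - j9.804e+05 Ω
  Z3: Z = R = 100 Ω
Step 3 — With the output port shorted to ground, the output series arm Z2 runs from the junction to ground; the shunt arm Z3 also runs from the junction to ground. They appear in parallel: Z3 || Z2 = 100 - j0.0102 Ω.
Step 4 — Series with input arm Z1: Z_in = Z1 + (Z3 || Z2) = 100 + j1.946 Ω = 100∠1.1° Ω.

Z = 100 + j1.946 Ω = 100∠1.1° Ω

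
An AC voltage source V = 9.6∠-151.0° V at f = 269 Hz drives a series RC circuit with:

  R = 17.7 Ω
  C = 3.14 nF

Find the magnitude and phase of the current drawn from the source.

Step 1 — Angular frequency: ω = 2π·f = 2π·269 = 1690 rad/s.
Step 2 — Component impedances:
  R: Z = R = 17.7 Ω
  C: Z = 1/(jωC) = -j/(ω·C) = 0 - j1.884e+05 Ω
Step 3 — Series combination: Z_total = R + C = 17.7 - j1.884e+05 Ω = 1.884e+05∠-90.0° Ω.
Step 4 — Source phasor: V = 9.6∠-151.0° V = -8.396 - j4.654 V.
Step 5 — Ohm's law: I = V / Z_total = (-8.396 - j4.654) / (17.7 - j1.884e+05) = 2.47e-05 - j4.456e-05 A.
Step 6 — Convert to polar: |I| = 5.095e-05 A, ∠I = -61.0°.

I = 5.095e-05∠-61.0° A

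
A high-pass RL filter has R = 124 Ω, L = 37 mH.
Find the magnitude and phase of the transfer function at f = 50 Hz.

Step 1 — Angular frequency: ω = 2π·50 = 314.2 rad/s.
Step 2 — Transfer function: H(jω) = jωL/(R + jωL).
Step 3 — Numerator jωL = j·11.62; denominator R + jωL = 124 + j11.62.
Step 4 — H = 0.008711 + j0.09292.
Step 5 — Magnitude: |H| = 0.09333 (-20.6 dB); phase: φ = 84.6°.

|H| = 0.09333 (-20.6 dB), φ = 84.6°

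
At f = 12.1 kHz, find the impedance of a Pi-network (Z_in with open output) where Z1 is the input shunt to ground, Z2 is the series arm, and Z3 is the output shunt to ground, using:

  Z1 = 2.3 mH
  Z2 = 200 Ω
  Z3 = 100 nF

Step 1 — Angular frequency: ω = 2π·f = 2π·1.21e+04 = 7.603e+04 rad/s.
Step 2 — Component impedances:
  Z1: Z = jωL = j·7.603e+04·0.0023 = 0 + j174.9 Ω
  Z2: Z = R = 200 Ω
  Z3: Z = 1/(jωC) = -j/(ω·C) = 0 - j131.5 Ω
Step 3 — With open output, the series arm Z2 and the output shunt Z3 appear in series to ground: Z2 + Z3 = 200 - j131.5 Ω.
Step 4 — Parallel with input shunt Z1: Z_in = Z1 || (Z2 + Z3) = 146 + j143.2 Ω = 204.5∠44.4° Ω.

Z = 146 + j143.2 Ω = 204.5∠44.4° Ω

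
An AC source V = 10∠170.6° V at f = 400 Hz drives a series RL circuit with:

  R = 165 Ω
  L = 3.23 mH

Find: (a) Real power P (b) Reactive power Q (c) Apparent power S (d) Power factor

Step 1 — Angular frequency: ω = 2π·f = 2π·400 = 2513 rad/s.
Step 2 — Component impedances:
  R: Z = R = 165 Ω
  L: Z = jωL = j·2513·0.00323 = 0 + j8.118 Ω
Step 3 — Series combination: Z_total = R + L = 165 + j8.118 Ω = 165.2∠2.8° Ω.
Step 4 — Source phasor: V = 10∠170.6° V = -9.866 + j1.633 V.
Step 5 — Current: I = V / Z = -0.05916 + j0.01281 A = 0.06053∠167.8° A.
Step 6 — Complex power: S = V·I* = 0.6046 + j0.02975 VA.
Step 7 — Real power: P = Re(S) = 0.6046 W.
Step 8 — Reactive power: Q = Im(S) = 0.02975 VAR.
Step 9 — Apparent power: |S| = 0.6053 VA.
Step 10 — Power factor: PF = P/|S| = 0.9988 (lagging).

(a) P = 0.6046 W  (b) Q = 0.02975 VAR  (c) S = 0.6053 VA  (d) PF = 0.9988 (lagging)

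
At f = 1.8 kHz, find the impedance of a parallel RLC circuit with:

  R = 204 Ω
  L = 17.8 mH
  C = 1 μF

Step 1 — Angular frequency: ω = 2π·f = 2π·1800 = 1.131e+04 rad/s.
Step 2 — Component impedances:
  R: Z = R = 204 Ω
  L: Z = jωL = j·1.131e+04·0.0178 = 0 + j201.3 Ω
  C: Z = 1/(jωC) = -j/(ω·C) = 0 - j88.42 Ω
Step 3 — Parallel combination: 1/Z_total = 1/R + 1/L + 1/C; Z_total = 76.29 - j98.71 Ω = 124.8∠-52.3° Ω.

Z = 76.29 - j98.71 Ω = 124.8∠-52.3° Ω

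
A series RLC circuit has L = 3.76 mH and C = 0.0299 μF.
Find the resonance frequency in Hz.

Step 1 — Resonance condition Im(Z)=0 gives ω₀ = 1/√(LC).
Step 2 — ω₀ = 1/√(0.00376·2.99e-08) = 9.431e+04 rad/s.
Step 3 — f₀ = ω₀/(2π) = 1.501e+04 Hz.

f₀ = 1.501e+04 Hz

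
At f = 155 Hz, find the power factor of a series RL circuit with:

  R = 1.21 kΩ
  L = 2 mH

Step 1 — Angular frequency: ω = 2π·f = 2π·155 = 973.9 rad/s.
Step 2 — Component impedances:
  R: Z = R = 1210 Ω
  L: Z = jωL = j·973.9·0.002 = 0 + j1.948 Ω
Step 3 — Series combination: Z_total = R + L = 1210 + j1.948 Ω = 1210∠0.1° Ω.
Step 4 — Power factor: PF = cos(φ) = Re(Z)/|Z| = 1210/1210 = 1.
Step 5 — Type: Im(Z) = 1.948 ⇒ lagging (phase φ = 0.1°).

PF = 1 (lagging, φ = 0.1°)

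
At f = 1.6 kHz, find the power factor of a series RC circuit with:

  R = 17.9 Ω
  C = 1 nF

Step 1 — Angular frequency: ω = 2π·f = 2π·1600 = 1.005e+04 rad/s.
Step 2 — Component impedances:
  R: Z = R = 17.9 Ω
  C: Z = 1/(jωC) = -j/(ω·C) = 0 - j9.947e+04 Ω
Step 3 — Series combination: Z_total = R + C = 17.9 - j9.947e+04 Ω = 9.947e+04∠-90.0° Ω.
Step 4 — Power factor: PF = cos(φ) = Re(Z)/|Z| = 17.9/9.947e+04 = 0.00018.
Step 5 — Type: Im(Z) = -9.947e+04 ⇒ leading (phase φ = -90.0°).

PF = 0.00018 (leading, φ = -90.0°)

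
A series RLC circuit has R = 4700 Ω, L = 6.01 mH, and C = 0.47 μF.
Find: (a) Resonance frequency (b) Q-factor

Step 1 — Resonance condition Im(Z)=0 gives ω₀ = 1/√(LC).
Step 2 — ω₀ = 1/√(0.00601·4.7e-07) = 1.882e+04 rad/s.
Step 3 — f₀ = ω₀/(2π) = 2995 Hz.
Step 4 — Series Q: Q = ω₀L/R = 1.882e+04·0.00601/4700 = 0.02406.

(a) f₀ = 2995 Hz  (b) Q = 0.02406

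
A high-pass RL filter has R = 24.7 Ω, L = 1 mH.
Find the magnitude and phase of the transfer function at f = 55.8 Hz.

Step 1 — Angular frequency: ω = 2π·55.8 = 350.6 rad/s.
Step 2 — Transfer function: H(jω) = jωL/(R + jωL).
Step 3 — Numerator jωL = j·0.3506; denominator R + jωL = 24.7 + j0.3506.
Step 4 — H = 0.0002014 + j0.01419.
Step 5 — Magnitude: |H| = 0.01419 (-37.0 dB); phase: φ = 89.2°.

|H| = 0.01419 (-37.0 dB), φ = 89.2°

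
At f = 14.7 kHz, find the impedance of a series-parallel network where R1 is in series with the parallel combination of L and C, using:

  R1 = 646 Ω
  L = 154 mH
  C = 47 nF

Step 1 — Angular frequency: ω = 2π·f = 2π·1.47e+04 = 9.236e+04 rad/s.
Step 2 — Component impedances:
  R1: Z = R = 646 Ω
  L: Z = jωL = j·9.236e+04·0.154 = 0 + j1.422e+04 Ω
  C: Z = 1/(jωC) = -j/(ω·C) = 0 - j230.4 Ω
Step 3 — Parallel branch: L || C = 1/(1/L + 1/C) = 0 - j234.2 Ω.
Step 4 — Series with R1: Z_total = R1 + (L || C) = 646 - j234.2 Ω = 687.1∠-19.9° Ω.

Z = 646 - j234.2 Ω = 687.1∠-19.9° Ω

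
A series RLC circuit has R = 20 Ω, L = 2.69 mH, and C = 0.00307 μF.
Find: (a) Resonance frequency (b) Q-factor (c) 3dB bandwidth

Step 1 — Resonance: ω₀ = 1/√(LC) = 1/√(0.00269·3.07e-09) = 3.48e+05 rad/s.
Step 2 — f₀ = ω₀/(2π) = 5.538e+04 Hz.
Step 3 — Series Q: Q = ω₀L/R = 3.48e+05·0.00269/20 = 46.8.
Step 4 — Bandwidth: Δω = ω₀/Q = 7435 rad/s; BW = Δω/(2π) = 1183 Hz.

(a) f₀ = 5.538e+04 Hz  (b) Q = 46.8  (c) BW = 1183 Hz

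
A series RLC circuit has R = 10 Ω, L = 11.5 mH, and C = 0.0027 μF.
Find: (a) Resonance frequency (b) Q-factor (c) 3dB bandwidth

Step 1 — Resonance: ω₀ = 1/√(LC) = 1/√(0.0115·2.7e-09) = 1.795e+05 rad/s.
Step 2 — f₀ = ω₀/(2π) = 2.856e+04 Hz.
Step 3 — Series Q: Q = ω₀L/R = 1.795e+05·0.0115/10 = 206.4.
Step 4 — Bandwidth: Δω = ω₀/Q = 869.6 rad/s; BW = Δω/(2π) = 138.4 Hz.

(a) f₀ = 2.856e+04 Hz  (b) Q = 206.4  (c) BW = 138.4 Hz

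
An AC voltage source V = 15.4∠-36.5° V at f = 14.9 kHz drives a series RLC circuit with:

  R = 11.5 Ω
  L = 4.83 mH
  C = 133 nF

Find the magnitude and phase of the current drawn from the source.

Step 1 — Angular frequency: ω = 2π·f = 2π·1.49e+04 = 9.362e+04 rad/s.
Step 2 — Component impedances:
  R: Z = R = 11.5 Ω
  L: Z = jωL = j·9.362e+04·0.00483 = 0 + j452.2 Ω
  C: Z = 1/(jωC) = -j/(ω·C) = 0 - j80.31 Ω
Step 3 — Series combination: Z_total = R + L + C = 11.5 + j371.9 Ω = 372∠88.2° Ω.
Step 4 — Source phasor: V = 15.4∠-36.5° V = 12.38 - j9.16 V.
Step 5 — Ohm's law: I = V / Z_total = (12.38 - j9.16) / (11.5 + j371.9) = -0.02358 - j0.03402 A.
Step 6 — Convert to polar: |I| = 0.04139 A, ∠I = -124.7°.

I = 0.04139∠-124.7° A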